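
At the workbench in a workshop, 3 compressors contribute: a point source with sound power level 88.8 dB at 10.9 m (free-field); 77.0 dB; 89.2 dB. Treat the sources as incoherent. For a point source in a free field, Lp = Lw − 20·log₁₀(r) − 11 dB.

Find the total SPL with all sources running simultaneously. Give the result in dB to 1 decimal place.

Source at 10.9 m: Lp = 88.8 − 20·log₁₀(10.9) − 11 = 57.1 dB.
Σ 10^(Lᵢ/10) = 8.824e+08.
Combined level = 10 log₁₀(8.824e+08) = 89.5 dB.

89.5 dB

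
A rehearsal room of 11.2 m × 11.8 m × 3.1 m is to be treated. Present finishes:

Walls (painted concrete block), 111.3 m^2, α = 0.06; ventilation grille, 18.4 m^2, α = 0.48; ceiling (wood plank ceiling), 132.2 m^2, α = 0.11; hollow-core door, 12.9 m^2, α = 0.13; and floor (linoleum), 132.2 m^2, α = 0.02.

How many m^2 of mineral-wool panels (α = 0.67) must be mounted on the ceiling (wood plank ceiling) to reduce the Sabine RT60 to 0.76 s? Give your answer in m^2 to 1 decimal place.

93.6

Equivalent absorption area: A₁ = 111.3×0.06 + 18.4×0.48 + 132.2×0.11 + 12.9×0.13 + 132.2×0.02 = 34.373 m^2.
Required A₂ = 0.161·409.696/0.76 = 86.791 sabins.
ΔA needed = 86.791 − 34.373 = 52.418 sabins.
Each m^2 of panel replacing the ceiling (wood plank ceiling) adds (0.67 − 0.11) = 0.56 sabins.
Area = ΔA/Δα = 52.418/0.56 = 93.6 m^2.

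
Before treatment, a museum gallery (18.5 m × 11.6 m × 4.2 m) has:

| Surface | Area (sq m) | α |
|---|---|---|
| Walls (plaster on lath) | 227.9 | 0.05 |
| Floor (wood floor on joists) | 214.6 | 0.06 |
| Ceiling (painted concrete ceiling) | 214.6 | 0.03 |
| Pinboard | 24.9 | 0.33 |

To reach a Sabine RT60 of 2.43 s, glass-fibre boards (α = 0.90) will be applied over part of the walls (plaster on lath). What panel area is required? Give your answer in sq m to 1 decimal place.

Total absorption A₁ = 227.9*0.05 + 214.6*0.06 + 214.6*0.03 + 24.9*0.33
  = 11.395 + 12.876 + 6.438 + 8.217 = 38.926 sq m sabins.
V = 901.32 m³. Target absorption A₂ = 0.161 × 901.32 / 2.43 = 59.717 sabins.
Absorption to add: 59.717 − 38.926 = 20.791 sabins.
Each sq m of panel replacing the walls (plaster on lath) adds (0.90 − 0.05) = 0.85 sabins.
Panel area = 20.791 / 0.85 = 24.5 sq m.

24.5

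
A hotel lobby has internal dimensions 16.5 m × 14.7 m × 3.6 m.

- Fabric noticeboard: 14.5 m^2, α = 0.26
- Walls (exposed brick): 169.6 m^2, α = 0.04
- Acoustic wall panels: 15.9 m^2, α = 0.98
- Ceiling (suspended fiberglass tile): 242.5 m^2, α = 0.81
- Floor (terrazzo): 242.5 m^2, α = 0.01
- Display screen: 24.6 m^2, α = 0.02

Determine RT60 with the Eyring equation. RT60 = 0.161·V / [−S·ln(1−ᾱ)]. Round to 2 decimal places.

Total surface area S = 14.5 + 169.6 + 15.9 + 242.5 + 242.5 + 24.6 = 709.6 m^2.
Absorption A = 14.5×0.26 + 169.6×0.04 + 15.9×0.98 + 242.5×0.81 + 242.5×0.01 + 24.6×0.02 = 225.478 sabins.
ᾱ = 225.478 / 709.6 = 0.3178.
Eyring denominator: −S ln(1−ᾱ) = 271.374.
V = 16.5 × 14.7 × 3.6 = 873.18 m³.
RT60 = 0.161 × 873.18 / 271.374 = 0.52 s.

0.52 seconds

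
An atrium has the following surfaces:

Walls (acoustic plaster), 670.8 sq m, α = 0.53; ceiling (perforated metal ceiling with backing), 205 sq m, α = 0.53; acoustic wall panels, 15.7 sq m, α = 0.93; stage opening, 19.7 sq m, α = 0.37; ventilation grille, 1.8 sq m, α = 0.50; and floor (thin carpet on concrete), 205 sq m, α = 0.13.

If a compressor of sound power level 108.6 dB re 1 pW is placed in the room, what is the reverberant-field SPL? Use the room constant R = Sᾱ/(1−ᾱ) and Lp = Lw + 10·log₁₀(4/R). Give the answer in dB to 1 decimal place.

A = 513.614 sabins; S = 1118.0 sq m.
ᾱ = 0.4594, so room constant R = A/(1−ᾱ) = 950.081 sq m.
Lp = Lw + 10 log₁₀(4/R) = 108.6 -23.76 = 84.8 dB.

84.8 dB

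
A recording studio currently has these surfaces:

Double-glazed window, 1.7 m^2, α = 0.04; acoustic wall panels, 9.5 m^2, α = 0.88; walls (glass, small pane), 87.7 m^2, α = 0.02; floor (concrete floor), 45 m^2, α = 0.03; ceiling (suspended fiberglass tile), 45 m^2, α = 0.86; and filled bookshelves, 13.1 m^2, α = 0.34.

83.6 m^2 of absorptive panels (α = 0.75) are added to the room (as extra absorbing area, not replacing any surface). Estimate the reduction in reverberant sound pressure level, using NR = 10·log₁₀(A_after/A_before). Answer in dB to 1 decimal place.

3.3 dB

Equivalent absorption area: A_before = 1.7×0.04 + 9.5×0.88 + 87.7×0.02 + 45×0.03 + 45×0.86 + 13.1×0.34 = 54.686 m^2.
Added absorption = 83.6 × 0.75 = 62.700 sabins.
A_after = 54.686 + 62.700 = 117.386 sabins.
NR = 10·log₁₀(117.386/54.686) = 3.3 dB.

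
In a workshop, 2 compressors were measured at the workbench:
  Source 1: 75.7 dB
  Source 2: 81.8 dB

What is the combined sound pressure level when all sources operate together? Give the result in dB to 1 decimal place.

82.8 dB

Sum in the linear (power) domain: Σ 10^(Lᵢ/10) = 10^(75.7/10) + 10^(81.8/10) = 1.885e+08.
L_total = 10·log₁₀(1.885e+08) = 82.8 dB.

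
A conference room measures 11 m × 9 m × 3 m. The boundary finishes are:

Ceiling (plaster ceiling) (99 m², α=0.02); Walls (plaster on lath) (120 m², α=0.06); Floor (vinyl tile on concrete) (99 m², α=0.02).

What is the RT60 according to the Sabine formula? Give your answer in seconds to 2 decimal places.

4.28 seconds

Equivalent absorption area: A = 99×0.02 + 120×0.06 + 99×0.02 = 11.160 m².
Volume V = 11 × 9 × 3 = 297 m³.
RT60 = 0.161 · V / A = 0.161 × 297 / 11.160 = 4.28 s.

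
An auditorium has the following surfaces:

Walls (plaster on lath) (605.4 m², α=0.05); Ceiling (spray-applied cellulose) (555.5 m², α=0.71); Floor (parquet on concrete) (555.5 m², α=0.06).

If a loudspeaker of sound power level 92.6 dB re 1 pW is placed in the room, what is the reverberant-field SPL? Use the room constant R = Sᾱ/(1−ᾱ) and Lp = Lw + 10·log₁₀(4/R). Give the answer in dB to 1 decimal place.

A = 458.005 sabins; S = 1716.4 m².
ᾱ = 458.005/1716.4 = 0.2668; R = Sᾱ/(1−ᾱ) = 458.005/(1−0.2668) = 624.666 m².
Lp = 92.6 + 10·log₁₀(4/624.666) = 92.6 + (-21.94) = 70.7 dB.

70.7 dB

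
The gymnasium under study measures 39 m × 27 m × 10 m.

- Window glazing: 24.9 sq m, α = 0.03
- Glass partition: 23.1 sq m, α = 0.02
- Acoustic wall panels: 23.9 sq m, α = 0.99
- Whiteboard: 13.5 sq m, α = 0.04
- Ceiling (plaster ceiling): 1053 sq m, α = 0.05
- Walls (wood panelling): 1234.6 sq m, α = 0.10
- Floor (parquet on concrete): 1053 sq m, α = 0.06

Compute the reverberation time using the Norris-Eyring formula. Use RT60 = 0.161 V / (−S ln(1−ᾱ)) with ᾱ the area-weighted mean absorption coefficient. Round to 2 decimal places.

6.15 seconds

S = Σ Sᵢ = 3426.0 sq m.
Absorption A = 24.9·0.03 + 23.1·0.02 + 23.9·0.99 + 13.5·0.04 + 1053·0.05 + 1234.6·0.10 + 1053·0.06 = 264.700 sabins.
Mean coefficient ᾱ = A/S = 0.0773.
−S·ln(1−ᾱ) = −3426.0 × ln(1 − 0.0773) = 275.626.
V = 39 × 27 × 10 = 10530 m³.
RT60 = 0.161 × 10530 / 275.626 = 6.15 s.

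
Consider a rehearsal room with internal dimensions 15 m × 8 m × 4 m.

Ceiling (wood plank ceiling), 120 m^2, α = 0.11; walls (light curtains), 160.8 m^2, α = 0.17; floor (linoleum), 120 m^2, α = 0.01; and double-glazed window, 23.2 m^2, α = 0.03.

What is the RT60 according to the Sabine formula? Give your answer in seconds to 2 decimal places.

Summing Sᵢαᵢ: 13.200 + 27.336 + 1.200 + 0.696 → A = 42.432 sabins.
Volume V = 15 × 8 × 4 = 480 m³.
Sabine: RT60 = 0.161 × 480 / 42.432 = 1.82 s.

1.82 sec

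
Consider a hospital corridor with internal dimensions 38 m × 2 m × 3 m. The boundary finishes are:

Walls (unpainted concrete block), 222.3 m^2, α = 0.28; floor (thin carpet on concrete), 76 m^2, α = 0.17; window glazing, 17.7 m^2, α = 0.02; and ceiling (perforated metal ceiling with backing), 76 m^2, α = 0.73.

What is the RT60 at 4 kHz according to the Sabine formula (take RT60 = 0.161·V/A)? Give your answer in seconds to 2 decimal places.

Equivalent absorption area: A = 222.3·0.28 + 76·0.17 + 17.7·0.02 + 76·0.73 = 130.998 m^2.
Volume V = 38 × 2 × 3 = 228 m³.
Sabine: RT60 = 0.161 × 228 / 130.998 = 0.28 s.

0.28 s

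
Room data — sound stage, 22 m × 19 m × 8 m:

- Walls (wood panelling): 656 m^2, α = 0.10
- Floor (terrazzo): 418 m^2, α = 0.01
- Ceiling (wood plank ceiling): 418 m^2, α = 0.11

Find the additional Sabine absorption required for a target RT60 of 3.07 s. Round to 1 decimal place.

59.6 sabins

Equivalent absorption area: A₁ = 656*0.10 + 418*0.01 + 418*0.11 = 115.760 m^2.
Target A₂ = 0.161·3344/3.07 = 175.369 sabins (V = 3344 m³).
Additional absorption ΔA = 175.369 − 115.760 = 59.6 sabins.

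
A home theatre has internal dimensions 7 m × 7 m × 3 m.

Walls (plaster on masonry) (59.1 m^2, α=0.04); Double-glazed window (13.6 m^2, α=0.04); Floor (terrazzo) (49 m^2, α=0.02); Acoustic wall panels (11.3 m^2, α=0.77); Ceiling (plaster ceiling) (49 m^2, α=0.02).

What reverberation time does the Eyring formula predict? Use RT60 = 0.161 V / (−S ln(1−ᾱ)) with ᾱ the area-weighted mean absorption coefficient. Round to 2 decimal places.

Total surface area S = 59.1 + 13.6 + 49 + 11.3 + 49 = 182.0 m^2.
Σ(Sᵢαᵢ) = 59.1·0.04 + 13.6·0.04 + 49·0.02 + 11.3·0.77 + 49·0.02 = 13.569.
Mean coefficient ᾱ = A/S = 0.0746.
Eyring denominator: −S ln(1−ᾱ) = 14.110.
V = 7 × 7 × 3 = 147 m³.
RT60 = 0.161 × 147 / 14.110 = 1.68 s.

1.68 seconds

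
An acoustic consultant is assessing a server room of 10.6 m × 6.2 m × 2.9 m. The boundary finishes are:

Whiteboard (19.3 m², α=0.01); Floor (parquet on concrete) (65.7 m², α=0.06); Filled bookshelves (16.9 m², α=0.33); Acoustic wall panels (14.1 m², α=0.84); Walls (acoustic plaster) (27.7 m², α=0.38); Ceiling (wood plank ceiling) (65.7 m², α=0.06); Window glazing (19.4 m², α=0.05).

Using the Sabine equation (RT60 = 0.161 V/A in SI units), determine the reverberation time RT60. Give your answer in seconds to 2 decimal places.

Total absorption A = 19.3·0.01 + 65.7·0.06 + 16.9·0.33 + 14.1·0.84 + 27.7·0.38 + 65.7·0.06 + 19.4·0.05
  = 0.193 + 3.942 + 5.577 + 11.844 + 10.526 + 3.942 + 0.970 = 36.994 m² sabins.
Room volume: 190.588 m³.
T = 0.161 V/A = 0.161·190.588/36.994 = 0.83 s.

0.83 sec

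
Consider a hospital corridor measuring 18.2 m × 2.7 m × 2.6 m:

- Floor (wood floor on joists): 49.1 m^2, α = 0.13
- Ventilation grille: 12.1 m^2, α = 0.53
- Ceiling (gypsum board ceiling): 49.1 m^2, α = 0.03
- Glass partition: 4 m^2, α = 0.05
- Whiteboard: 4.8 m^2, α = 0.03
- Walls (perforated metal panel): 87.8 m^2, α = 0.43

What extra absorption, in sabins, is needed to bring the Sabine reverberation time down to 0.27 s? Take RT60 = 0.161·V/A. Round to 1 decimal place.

23.8 sabins

Total absorption A₁ = 49.1×0.13 + 12.1×0.53 + 49.1×0.03 + 4×0.05 + 4.8×0.03 + 87.8×0.43
  = 6.383 + 6.413 + 1.473 + 0.200 + 0.144 + 37.754 = 52.367 m^2 sabins.
For T = 0.27 s, need A₂ = 0.161·V/T = 0.161·127.764/0.27 = 76.185 sabins.
ΔA = A₂ − A₁ = 76.185 − 52.367 = 23.8 sabins.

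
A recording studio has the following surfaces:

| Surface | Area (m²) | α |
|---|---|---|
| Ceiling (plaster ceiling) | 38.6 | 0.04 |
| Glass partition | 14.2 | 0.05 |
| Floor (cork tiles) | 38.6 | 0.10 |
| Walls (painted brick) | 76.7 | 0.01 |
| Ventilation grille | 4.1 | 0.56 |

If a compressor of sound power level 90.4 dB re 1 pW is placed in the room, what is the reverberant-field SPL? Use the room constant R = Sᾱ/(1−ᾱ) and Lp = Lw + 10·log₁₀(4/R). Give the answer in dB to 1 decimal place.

Σ(Sᵢαᵢ) = 38.6·0.04 + 14.2·0.05 + 38.6·0.10 + 76.7·0.01 + 4.1·0.56 = 9.177; total area S = 172.2 m².
ᾱ = 0.0533, so room constant R = A/(1−ᾱ) = 9.694 m².
Lp = Lw + 10 log₁₀(4/R) = 90.4 -3.84 = 86.6 dB.

86.6 dB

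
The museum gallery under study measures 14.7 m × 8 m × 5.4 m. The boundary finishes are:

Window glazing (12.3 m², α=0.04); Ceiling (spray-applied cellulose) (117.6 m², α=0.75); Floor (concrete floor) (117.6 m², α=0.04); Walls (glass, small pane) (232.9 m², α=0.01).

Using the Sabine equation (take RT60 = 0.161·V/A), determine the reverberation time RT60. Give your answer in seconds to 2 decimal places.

1.07 s

Summing Sᵢαᵢ: 0.492 + 88.200 + 4.704 + 2.329 → A = 95.725 sabins.
Room volume: 635.04 m³.
T = 0.161 V/A = 0.161·635.04/95.725 = 1.07 s.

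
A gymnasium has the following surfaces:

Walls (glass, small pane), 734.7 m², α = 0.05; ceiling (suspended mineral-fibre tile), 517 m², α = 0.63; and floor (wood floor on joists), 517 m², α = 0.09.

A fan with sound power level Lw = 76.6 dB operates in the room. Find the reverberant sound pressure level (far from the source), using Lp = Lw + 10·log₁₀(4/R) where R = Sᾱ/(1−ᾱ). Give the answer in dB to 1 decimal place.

A = 408.975 sabins; S = 1768.7 m².
ᾱ = 408.975/1768.7 = 0.2312; R = Sᾱ/(1−ᾱ) = 408.975/(1−0.2312) = 531.965 m².
Lp = 76.6 + 10·log₁₀(4/531.965) = 76.6 + (-21.24) = 55.4 dB.

55.4 dB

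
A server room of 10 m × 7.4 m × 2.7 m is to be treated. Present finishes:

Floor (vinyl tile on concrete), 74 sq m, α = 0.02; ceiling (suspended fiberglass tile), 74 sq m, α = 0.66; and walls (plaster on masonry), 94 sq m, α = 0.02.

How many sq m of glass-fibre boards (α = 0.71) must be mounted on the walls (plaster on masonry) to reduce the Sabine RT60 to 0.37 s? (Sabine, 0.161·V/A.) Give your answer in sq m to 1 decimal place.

50.3

Equivalent absorption area: A₁ = 74×0.02 + 74×0.66 + 94×0.02 = 52.200 sq m.
Required A₂ = 0.161·199.8/0.37 = 86.940 sabins.
ΔA needed = 86.940 − 52.200 = 34.740 sabins.
Net gain per sq m: Δα = 0.71 − 0.02 = 0.69.
Area = ΔA/Δα = 34.740/0.69 = 50.3 sq m.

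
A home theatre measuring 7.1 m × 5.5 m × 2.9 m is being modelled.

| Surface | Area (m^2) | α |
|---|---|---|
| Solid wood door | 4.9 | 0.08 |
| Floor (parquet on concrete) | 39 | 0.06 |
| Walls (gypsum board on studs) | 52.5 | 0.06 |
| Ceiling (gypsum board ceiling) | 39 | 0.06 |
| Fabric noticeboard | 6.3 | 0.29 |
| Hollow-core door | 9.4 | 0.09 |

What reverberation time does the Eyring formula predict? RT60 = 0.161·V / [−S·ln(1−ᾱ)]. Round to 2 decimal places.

1.61 sec

Total surface area S = 4.9 + 39 + 52.5 + 39 + 6.3 + 9.4 = 151.1 m^2.
Absorption A = 4.9×0.08 + 39×0.06 + 52.5×0.06 + 39×0.06 + 6.3×0.29 + 9.4×0.09 = 10.895 sabins.
Mean coefficient ᾱ = A/S = 0.0721.
Eyring denominator: −S ln(1−ᾱ) = 11.307.
V = 7.1 × 5.5 × 2.9 = 113.245 m³.
T = 0.161·V/[−S·ln(1−ᾱ)] = 0.161·113.245/11.307 = 1.61 s.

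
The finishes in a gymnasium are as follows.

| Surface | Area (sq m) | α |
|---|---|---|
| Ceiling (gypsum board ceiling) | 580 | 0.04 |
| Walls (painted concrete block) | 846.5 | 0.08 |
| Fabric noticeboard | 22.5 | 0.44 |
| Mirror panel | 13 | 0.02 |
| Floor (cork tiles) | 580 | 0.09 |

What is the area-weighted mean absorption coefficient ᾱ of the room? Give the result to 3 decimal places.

0.075

S = Σ Sᵢ = 580 + 846.5 + 22.5 + 13 + 580 = 2042.0 sq m.
Σ(Sᵢαᵢ) = 580×0.04 + 846.5×0.08 + 22.5×0.44 + 13×0.02 + 580×0.09 = 153.280.
ᾱ = 153.280 / 2042.0 = 0.075.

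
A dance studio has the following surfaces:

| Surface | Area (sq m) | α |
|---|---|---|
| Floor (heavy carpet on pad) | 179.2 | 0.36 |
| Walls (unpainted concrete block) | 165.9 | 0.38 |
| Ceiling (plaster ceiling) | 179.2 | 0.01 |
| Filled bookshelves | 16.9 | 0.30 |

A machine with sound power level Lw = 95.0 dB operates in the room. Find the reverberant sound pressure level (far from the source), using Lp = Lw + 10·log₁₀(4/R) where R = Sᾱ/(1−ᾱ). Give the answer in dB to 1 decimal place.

Σ(Sᵢαᵢ) = 179.2·0.36 + 165.9·0.38 + 179.2·0.01 + 16.9·0.30 = 134.416; total area S = 541.2 sq m.
ᾱ = 134.416/541.2 = 0.2484; R = Sᾱ/(1−ᾱ) = 134.416/(1−0.2484) = 178.840 sq m.
Lp = Lw + 10 log₁₀(4/R) = 95.0 -16.50 = 78.5 dB.

78.5 dB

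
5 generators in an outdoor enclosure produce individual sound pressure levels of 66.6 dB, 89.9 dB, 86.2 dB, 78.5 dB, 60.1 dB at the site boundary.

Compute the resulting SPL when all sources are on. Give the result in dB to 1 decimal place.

Converting to relative power and adding: 10^(66.6/10) + 10^(89.9/10) + 10^(86.2/10) + 10^(78.5/10) + 10^(60.1/10) = 1.47e+09.
Combined level = 10 log₁₀(1.47e+09) = 91.7 dB.

91.7 dB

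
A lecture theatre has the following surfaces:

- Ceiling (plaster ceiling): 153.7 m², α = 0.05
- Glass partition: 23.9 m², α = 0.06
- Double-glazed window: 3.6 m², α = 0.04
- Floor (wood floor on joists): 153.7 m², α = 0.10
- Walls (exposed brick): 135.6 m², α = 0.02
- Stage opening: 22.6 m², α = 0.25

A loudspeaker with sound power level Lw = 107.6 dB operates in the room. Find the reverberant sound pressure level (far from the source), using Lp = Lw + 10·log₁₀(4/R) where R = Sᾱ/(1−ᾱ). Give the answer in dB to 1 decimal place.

Σ(Sᵢαᵢ) = 153.7×0.05 + 23.9×0.06 + 3.6×0.04 + 153.7×0.10 + 135.6×0.02 + 22.6×0.25 = 32.995; total area S = 493.1 m².
ᾱ = 0.0669, so room constant R = A/(1−ᾱ) = 35.361 m².
Lp = 107.6 + 10·log₁₀(4/35.361) = 107.6 + (-9.46) = 98.1 dB.

98.1 dB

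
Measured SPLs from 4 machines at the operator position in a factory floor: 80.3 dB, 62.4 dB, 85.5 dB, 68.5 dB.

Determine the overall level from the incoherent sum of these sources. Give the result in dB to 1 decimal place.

86.7 dB

Sum in the linear (power) domain: Σ 10^(Lᵢ/10) = 10^(80.3/10) + 10^(62.4/10) + 10^(85.5/10) + 10^(68.5/10) = 4.708e+08.
L_total = 10·log₁₀(4.708e+08) = 86.7 dB.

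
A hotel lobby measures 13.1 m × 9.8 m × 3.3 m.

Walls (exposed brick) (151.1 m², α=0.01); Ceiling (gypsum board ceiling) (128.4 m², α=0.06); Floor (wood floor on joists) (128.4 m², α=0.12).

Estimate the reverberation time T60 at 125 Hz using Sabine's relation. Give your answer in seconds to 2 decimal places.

2.77 sec

Equivalent absorption area: A = 151.1*0.01 + 128.4*0.06 + 128.4*0.12 = 24.623 m².
Volume V = 13.1 × 9.8 × 3.3 = 423.654 m³.
Sabine: RT60 = 0.161 × 423.654 / 24.623 = 2.77 s.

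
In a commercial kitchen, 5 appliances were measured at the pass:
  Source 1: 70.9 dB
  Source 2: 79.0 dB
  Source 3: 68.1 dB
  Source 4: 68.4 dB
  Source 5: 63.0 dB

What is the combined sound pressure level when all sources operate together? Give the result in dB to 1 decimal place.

Σ 10^(Lᵢ/10) = 1.071e+08.
Combined level = 10 log₁₀(1.071e+08) = 80.3 dB.

80.3 dB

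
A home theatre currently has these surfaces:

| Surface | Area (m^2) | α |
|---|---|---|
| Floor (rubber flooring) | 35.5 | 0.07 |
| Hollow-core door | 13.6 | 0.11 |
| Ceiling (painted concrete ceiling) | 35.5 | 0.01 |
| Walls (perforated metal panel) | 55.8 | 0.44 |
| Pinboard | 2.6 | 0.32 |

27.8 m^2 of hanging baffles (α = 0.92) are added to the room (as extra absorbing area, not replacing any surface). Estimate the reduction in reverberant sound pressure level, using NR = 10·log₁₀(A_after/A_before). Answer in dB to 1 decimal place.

A_before = Σ Sᵢαᵢ = 35.5×0.07 + 13.6×0.11 + 35.5×0.01 + 55.8×0.44 + 2.6×0.32 = 29.720 sabins.
Treatment contributes 27.8·0.92 = 25.576 sabins.
New total A_after = 55.296 sabins.
NR = 10·log₁₀(55.296/29.720) = 2.7 dB.

2.7 dB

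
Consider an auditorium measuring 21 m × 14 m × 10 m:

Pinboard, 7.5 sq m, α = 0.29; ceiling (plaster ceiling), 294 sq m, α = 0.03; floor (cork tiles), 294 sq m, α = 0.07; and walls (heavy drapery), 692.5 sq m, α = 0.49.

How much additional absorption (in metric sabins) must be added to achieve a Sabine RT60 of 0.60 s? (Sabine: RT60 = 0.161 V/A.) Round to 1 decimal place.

A₁ = Σ Sᵢαᵢ = 7.5*0.29 + 294*0.03 + 294*0.07 + 692.5*0.49 = 370.900 sabins.
Target A₂ = 0.161·2940/0.60 = 788.900 sabins (V = 2940 m³).
ΔA = A₂ − A₁ = 788.900 − 370.900 = 418.0 sabins.

418.0 sabins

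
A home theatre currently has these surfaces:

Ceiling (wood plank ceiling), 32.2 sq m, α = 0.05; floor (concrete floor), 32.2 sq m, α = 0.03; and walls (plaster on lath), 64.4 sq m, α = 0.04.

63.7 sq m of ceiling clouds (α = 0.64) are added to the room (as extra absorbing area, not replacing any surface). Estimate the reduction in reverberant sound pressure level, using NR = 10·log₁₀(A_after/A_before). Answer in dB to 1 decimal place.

A_before = Σ Sᵢαᵢ = 32.2·0.05 + 32.2·0.03 + 64.4·0.04 = 5.152 sabins.
Added absorption = 63.7 × 0.64 = 40.768 sabins.
A_after = 5.152 + 40.768 = 45.920 sabins.
NR = 10·log₁₀(45.920/5.152) = 9.5 dB.

9.5 dB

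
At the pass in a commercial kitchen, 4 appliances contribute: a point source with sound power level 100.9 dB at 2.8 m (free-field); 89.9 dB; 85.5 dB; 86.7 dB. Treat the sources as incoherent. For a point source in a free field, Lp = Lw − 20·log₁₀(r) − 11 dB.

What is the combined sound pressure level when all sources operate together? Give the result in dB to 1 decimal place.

92.8 dB

Source at 2.8 m: Lp = 100.9 − 20·log₁₀(2.8) − 11 = 81.0 dB.
Σ 10^(Lᵢ/10) = 1.926e+09.
Back to dB: 10·log₁₀ Σ = 92.8 dB.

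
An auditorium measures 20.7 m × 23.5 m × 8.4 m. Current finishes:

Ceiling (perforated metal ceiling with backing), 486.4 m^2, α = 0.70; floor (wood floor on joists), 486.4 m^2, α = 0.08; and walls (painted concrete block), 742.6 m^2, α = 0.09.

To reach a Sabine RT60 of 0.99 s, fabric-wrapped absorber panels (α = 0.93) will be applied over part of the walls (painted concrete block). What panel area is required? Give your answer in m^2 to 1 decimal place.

A₁ = Σ Sᵢαᵢ = 486.4×0.70 + 486.4×0.08 + 742.6×0.09 = 446.226 sabins.
Required A₂ = 0.161·4086.18/0.99 = 664.520 sabins.
ΔA needed = 664.520 − 446.226 = 218.294 sabins.
Each m^2 of panel replacing the walls (painted concrete block) adds (0.93 − 0.09) = 0.84 sabins.
Area = ΔA/Δα = 218.294/0.84 = 259.9 m^2.

259.9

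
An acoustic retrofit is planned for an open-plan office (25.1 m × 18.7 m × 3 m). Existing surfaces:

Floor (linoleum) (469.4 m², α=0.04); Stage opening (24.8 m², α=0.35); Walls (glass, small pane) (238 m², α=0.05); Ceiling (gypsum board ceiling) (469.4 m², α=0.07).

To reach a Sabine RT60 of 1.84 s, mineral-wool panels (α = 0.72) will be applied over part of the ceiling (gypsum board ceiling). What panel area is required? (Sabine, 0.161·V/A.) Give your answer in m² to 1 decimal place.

Equivalent absorption area: A₁ = 469.4*0.04 + 24.8*0.35 + 238*0.05 + 469.4*0.07 = 72.214 m².
Required A₂ = 0.161·1408.11/1.84 = 123.210 sabins.
Absorption to add: 123.210 − 72.214 = 50.996 sabins.
Net gain per m²: Δα = 0.72 − 0.07 = 0.65.
Panel area = 50.996 / 0.65 = 78.5 m².

78.5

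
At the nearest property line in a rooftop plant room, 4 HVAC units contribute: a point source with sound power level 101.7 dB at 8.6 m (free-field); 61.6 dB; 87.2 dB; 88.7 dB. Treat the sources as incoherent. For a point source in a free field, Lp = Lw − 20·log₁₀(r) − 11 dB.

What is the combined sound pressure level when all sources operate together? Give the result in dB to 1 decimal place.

Source at 8.6 m: Lp = 101.7 − 20·log₁₀(8.6) − 11 = 72.0 dB.
Sum in the linear (power) domain: Σ 10^(Lᵢ/10) = 10^(72.0/10) + 10^(61.6/10) + 10^(87.2/10) + 10^(88.7/10) = 1.283e+09.
L_total = 10·log₁₀(1.283e+09) = 91.1 dB.

91.1 dB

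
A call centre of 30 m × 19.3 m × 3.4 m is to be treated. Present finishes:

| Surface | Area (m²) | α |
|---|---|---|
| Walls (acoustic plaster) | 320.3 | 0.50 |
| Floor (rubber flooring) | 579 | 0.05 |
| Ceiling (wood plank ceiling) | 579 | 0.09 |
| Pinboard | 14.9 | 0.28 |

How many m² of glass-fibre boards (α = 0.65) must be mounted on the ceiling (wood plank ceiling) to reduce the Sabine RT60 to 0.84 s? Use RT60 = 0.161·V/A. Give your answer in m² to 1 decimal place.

Summing Sᵢαᵢ: 160.150 + 28.950 + 52.110 + 4.172 → A₁ = 245.382 sabins.
Required A₂ = 0.161·1968.6/0.84 = 377.315 sabins.
ΔA needed = 377.315 − 245.382 = 131.933 sabins.
Each m² of panel replacing the ceiling (wood plank ceiling) adds (0.65 − 0.09) = 0.56 sabins.
Area = ΔA/Δα = 131.933/0.56 = 235.6 m².

235.6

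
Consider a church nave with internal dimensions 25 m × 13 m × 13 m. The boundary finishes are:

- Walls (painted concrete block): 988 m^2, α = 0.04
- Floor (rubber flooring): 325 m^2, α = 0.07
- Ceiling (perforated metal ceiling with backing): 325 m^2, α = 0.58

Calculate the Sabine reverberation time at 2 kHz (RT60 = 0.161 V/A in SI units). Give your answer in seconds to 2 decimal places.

Summing Sᵢαᵢ: 39.520 + 22.750 + 188.500 → A = 250.770 sabins.
Volume V = 25 × 13 × 13 = 4225 m³.
Sabine: RT60 = 0.161 × 4225 / 250.770 = 2.71 s.

2.71 seconds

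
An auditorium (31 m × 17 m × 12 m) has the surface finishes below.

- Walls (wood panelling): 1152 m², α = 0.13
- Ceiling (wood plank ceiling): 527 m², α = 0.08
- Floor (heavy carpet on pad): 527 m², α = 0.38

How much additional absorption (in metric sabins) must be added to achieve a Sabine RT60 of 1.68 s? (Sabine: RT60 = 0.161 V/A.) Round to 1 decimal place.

A₁ = Σ Sᵢαᵢ = 1152*0.13 + 527*0.08 + 527*0.38 = 392.180 sabins.
For T = 1.68 s, need A₂ = 0.161·V/T = 0.161·6324/1.68 = 606.050 sabins.
Shortfall: 606.050 − 392.180 = 213.9 sabins.

213.9 sabins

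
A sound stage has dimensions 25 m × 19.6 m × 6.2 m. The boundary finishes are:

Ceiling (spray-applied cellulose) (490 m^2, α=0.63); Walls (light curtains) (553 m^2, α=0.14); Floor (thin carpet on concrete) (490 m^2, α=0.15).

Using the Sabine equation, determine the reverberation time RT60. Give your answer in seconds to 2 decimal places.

1.06 s

Total absorption A = 490*0.63 + 553*0.14 + 490*0.15
  = 308.700 + 77.420 + 73.500 = 459.620 m^2 sabins.
Room volume: 3038 m³.
Sabine: RT60 = 0.161 × 3038 / 459.620 = 1.06 s.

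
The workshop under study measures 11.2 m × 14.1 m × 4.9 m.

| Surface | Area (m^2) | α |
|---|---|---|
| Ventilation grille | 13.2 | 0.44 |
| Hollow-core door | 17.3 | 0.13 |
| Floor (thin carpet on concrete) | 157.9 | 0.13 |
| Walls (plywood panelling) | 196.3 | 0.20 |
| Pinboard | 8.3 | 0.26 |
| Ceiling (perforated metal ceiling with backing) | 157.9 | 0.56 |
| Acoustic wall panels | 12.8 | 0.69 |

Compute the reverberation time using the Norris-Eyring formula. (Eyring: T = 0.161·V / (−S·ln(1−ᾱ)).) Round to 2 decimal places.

0.63 s

S = Σ Sᵢ = 563.7 m^2.
Σ(Sᵢαᵢ) = 13.2×0.44 + 17.3×0.13 + 157.9×0.13 + 196.3×0.20 + 8.3×0.26 + 157.9×0.56 + 12.8×0.69 = 167.258.
Mean coefficient ᾱ = A/S = 0.2967.
Eyring denominator: −S ln(1−ᾱ) = 198.406.
V = 11.2 × 14.1 × 4.9 = 773.808 m³.
RT60 = 0.161 × 773.808 / 198.406 = 0.63 s.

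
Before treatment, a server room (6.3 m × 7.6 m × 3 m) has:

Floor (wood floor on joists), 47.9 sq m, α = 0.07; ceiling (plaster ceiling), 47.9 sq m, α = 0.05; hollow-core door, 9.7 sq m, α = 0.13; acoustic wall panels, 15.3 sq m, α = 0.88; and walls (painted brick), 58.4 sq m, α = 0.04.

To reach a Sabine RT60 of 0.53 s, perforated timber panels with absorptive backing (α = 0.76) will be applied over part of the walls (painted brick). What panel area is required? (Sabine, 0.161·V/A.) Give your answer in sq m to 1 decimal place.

Total absorption A₁ = 47.9×0.07 + 47.9×0.05 + 9.7×0.13 + 15.3×0.88 + 58.4×0.04
  = 3.353 + 2.395 + 1.261 + 13.464 + 2.336 = 22.809 sq m sabins.
Required A₂ = 0.161·143.64/0.53 = 43.634 sabins.
ΔA needed = 43.634 − 22.809 = 20.825 sabins.
Each sq m of panel replacing the walls (painted brick) adds (0.76 − 0.04) = 0.72 sabins.
Panel area = 20.825 / 0.72 = 28.9 sq m.

28.9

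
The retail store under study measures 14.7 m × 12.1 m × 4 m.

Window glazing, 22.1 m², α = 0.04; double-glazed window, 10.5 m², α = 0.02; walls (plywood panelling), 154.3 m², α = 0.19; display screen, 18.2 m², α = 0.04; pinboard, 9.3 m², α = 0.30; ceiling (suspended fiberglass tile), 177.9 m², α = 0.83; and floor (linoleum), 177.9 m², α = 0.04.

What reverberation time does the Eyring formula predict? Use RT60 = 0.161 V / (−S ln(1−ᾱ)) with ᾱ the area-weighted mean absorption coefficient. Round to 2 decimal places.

0.50 sec

S = Σ Sᵢ = 570.2 m².
Σ(Sᵢαᵢ) = 22.1×0.04 + 10.5×0.02 + 154.3×0.19 + 18.2×0.04 + 9.3×0.30 + 177.9×0.83 + 177.9×0.04 = 188.702.
Mean coefficient ᾱ = A/S = 0.3309.
Eyring denominator: −S ln(1−ᾱ) = 229.119.
V = 14.7 × 12.1 × 4 = 711.48 m³.
RT60 = 0.161 × 711.48 / 229.119 = 0.50 s.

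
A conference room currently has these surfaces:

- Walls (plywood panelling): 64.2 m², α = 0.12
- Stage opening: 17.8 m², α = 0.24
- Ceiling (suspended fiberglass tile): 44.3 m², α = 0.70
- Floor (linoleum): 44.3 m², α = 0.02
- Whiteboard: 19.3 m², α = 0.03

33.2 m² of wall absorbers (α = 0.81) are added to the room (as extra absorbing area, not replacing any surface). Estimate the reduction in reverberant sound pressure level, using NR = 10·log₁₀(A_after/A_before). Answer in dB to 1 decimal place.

2.1 dB

Equivalent absorption area: A_before = 64.2*0.12 + 17.8*0.24 + 44.3*0.70 + 44.3*0.02 + 19.3*0.03 = 44.451 m².
Added absorption = 33.2 × 0.81 = 26.892 sabins.
New total A_after = 71.343 sabins.
NR = 10·log₁₀(71.343/44.451) = 2.1 dB.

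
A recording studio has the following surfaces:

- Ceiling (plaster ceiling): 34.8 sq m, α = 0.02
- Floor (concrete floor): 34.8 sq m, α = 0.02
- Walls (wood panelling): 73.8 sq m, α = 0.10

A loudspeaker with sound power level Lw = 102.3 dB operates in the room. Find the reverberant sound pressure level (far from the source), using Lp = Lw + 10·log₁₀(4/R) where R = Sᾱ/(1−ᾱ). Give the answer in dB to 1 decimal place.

98.6 dB

A = 8.772 sabins; S = 143.4 sq m.
ᾱ = 0.0612, so room constant R = A/(1−ᾱ) = 9.344 sq m.
Lp = 102.3 + 10·log₁₀(4/9.344) = 102.3 + (-3.68) = 98.6 dB.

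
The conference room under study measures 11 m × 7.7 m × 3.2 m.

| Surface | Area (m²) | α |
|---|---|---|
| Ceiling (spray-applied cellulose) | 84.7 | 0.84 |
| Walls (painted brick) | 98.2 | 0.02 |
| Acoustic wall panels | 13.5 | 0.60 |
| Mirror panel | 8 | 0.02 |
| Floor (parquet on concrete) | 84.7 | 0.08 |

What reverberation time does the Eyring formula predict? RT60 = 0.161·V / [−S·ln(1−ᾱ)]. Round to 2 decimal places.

S = Σ Sᵢ = 289.1 m².
Σ(Sᵢαᵢ) = 84.7·0.84 + 98.2·0.02 + 13.5·0.60 + 8·0.02 + 84.7·0.08 = 88.148.
Mean coefficient ᾱ = A/S = 0.3049.
−S·ln(1−ᾱ) = −289.1 × ln(1 − 0.3049) = 105.146.
V = 11 × 7.7 × 3.2 = 271.04 m³.
T = 0.161·V/[−S·ln(1−ᾱ)] = 0.161·271.04/105.146 = 0.42 s.

0.42 s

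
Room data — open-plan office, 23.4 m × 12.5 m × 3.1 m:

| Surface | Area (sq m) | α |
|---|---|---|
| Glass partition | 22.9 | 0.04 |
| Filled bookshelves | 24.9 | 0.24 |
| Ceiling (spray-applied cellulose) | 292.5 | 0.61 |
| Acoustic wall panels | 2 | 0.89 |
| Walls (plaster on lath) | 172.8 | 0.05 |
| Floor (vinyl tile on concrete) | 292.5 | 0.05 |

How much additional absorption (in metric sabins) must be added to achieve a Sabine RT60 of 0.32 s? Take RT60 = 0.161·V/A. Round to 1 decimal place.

245.8 sabins

Total absorption A₁ = 22.9*0.04 + 24.9*0.24 + 292.5*0.61 + 2*0.89 + 172.8*0.05 + 292.5*0.05
  = 0.916 + 5.976 + 178.425 + 1.780 + 8.640 + 14.625 = 210.362 sq m sabins.
Target A₂ = 0.161·906.75/0.32 = 456.209 sabins (V = 906.75 m³).
Shortfall: 456.209 − 210.362 = 245.8 sabins.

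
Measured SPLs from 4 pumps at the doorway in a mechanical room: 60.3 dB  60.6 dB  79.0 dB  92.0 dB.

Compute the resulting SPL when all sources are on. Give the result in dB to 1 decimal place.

92.2 dB

Converting to relative power and adding: 10^(60.3/10) + 10^(60.6/10) + 10^(79.0/10) + 10^(92.0/10) = 1.667e+09.
Back to dB: 10·log₁₀ Σ = 92.2 dB.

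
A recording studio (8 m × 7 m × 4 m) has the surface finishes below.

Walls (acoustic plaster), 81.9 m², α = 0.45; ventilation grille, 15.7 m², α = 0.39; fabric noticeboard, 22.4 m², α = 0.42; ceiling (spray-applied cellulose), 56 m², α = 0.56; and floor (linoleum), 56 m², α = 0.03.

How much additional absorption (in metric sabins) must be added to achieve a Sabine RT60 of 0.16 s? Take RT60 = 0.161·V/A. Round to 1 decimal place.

140.0 sabins

A₁ = Σ Sᵢαᵢ = 81.9·0.45 + 15.7·0.39 + 22.4·0.42 + 56·0.56 + 56·0.03 = 85.426 sabins.
Target A₂ = 0.161·224/0.16 = 225.400 sabins (V = 224 m³).
ΔA = A₂ − A₁ = 225.400 − 85.426 = 140.0 sabins.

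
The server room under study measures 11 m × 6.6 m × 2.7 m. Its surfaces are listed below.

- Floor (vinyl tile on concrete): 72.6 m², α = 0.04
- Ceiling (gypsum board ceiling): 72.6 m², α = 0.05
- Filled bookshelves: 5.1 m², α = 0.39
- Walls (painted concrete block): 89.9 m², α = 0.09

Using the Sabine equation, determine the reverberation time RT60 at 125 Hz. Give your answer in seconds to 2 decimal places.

Summing Sᵢαᵢ: 2.904 + 3.630 + 1.989 + 8.091 → A = 16.614 sabins.
Room volume: 196.02 m³.
RT60 = 0.161 · V / A = 0.161 × 196.02 / 16.614 = 1.90 s.

1.90 s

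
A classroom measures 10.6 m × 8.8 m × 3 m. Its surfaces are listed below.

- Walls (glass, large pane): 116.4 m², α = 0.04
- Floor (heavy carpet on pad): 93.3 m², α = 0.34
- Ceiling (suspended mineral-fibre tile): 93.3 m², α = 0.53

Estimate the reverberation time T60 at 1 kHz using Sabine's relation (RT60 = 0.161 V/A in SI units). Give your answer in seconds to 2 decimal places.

0.52 s

Equivalent absorption area: A = 116.4·0.04 + 93.3·0.34 + 93.3·0.53 = 85.827 m².
Room volume: 279.84 m³.
Sabine: RT60 = 0.161 × 279.84 / 85.827 = 0.52 s.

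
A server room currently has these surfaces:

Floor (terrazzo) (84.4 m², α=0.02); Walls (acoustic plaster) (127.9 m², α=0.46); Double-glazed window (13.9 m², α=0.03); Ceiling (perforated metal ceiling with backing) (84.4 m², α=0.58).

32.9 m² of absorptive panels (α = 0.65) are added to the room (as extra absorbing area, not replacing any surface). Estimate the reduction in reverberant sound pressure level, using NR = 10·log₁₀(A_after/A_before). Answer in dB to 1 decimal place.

0.8 dB

Total absorption A_before = 84.4·0.02 + 127.9·0.46 + 13.9·0.03 + 84.4·0.58
  = 1.688 + 58.834 + 0.417 + 48.952 = 109.891 m² sabins.
Added absorption = 32.9 × 0.65 = 21.385 sabins.
A_after = 109.891 + 21.385 = 131.276 sabins.
NR = 10·log₁₀(131.276/109.891) = 0.8 dB.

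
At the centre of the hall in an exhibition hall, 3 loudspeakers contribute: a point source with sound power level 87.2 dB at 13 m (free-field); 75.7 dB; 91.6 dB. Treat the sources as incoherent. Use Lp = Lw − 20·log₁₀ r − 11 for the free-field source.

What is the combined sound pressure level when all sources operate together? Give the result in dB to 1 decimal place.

91.7 dB

Source at 13 m: Lp = 87.2 − 20·log₁₀(13) − 11 = 53.9 dB.
Σ 10^(Lᵢ/10) = 1.483e+09.
Combined level = 10 log₁₀(1.483e+09) = 91.7 dB.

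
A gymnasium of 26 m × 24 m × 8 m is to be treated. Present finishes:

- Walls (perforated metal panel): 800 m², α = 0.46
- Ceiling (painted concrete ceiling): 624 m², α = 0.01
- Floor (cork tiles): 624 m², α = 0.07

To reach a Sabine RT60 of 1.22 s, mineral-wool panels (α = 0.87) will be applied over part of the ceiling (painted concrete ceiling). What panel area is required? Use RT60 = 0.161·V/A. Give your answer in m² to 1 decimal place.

280.1

Total absorption A₁ = 800×0.46 + 624×0.01 + 624×0.07
  = 368.000 + 6.240 + 43.680 = 417.920 m² sabins.
V = 4992 m³. Target absorption A₂ = 0.161 × 4992 / 1.22 = 658.780 sabins.
Absorption to add: 658.780 − 417.920 = 240.860 sabins.
Each m² of panel replacing the ceiling (painted concrete ceiling) adds (0.87 − 0.01) = 0.86 sabins.
Panel area = 240.860 / 0.86 = 280.1 m².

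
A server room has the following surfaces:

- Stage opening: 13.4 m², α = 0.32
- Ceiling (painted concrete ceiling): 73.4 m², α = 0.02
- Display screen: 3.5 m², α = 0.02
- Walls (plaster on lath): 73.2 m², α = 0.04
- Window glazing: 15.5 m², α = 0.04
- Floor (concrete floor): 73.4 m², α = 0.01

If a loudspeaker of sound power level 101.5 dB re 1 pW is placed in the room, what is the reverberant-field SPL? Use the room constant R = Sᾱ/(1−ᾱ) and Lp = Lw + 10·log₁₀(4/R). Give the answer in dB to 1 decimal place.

97.3 dB

Σ(Sᵢαᵢ) = 13.4·0.32 + 73.4·0.02 + 3.5·0.02 + 73.2·0.04 + 15.5·0.04 + 73.4·0.01 = 10.108; total area S = 252.4 m².
ᾱ = 0.0400, so room constant R = A/(1−ᾱ) = 10.529 m².
Lp = 101.5 + 10·log₁₀(4/10.529) = 101.5 + (-4.20) = 97.3 dB.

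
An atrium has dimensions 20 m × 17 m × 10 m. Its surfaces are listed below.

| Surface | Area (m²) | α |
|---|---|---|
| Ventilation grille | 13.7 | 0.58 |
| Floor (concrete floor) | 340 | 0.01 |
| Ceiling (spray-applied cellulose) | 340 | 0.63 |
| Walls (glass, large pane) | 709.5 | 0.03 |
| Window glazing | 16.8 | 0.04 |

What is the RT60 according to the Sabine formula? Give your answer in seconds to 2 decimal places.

Equivalent absorption area: A = 13.7·0.58 + 340·0.01 + 340·0.63 + 709.5·0.03 + 16.8·0.04 = 247.503 m².
Volume V = 20 × 17 × 10 = 3400 m³.
T = 0.161 V/A = 0.161·3400/247.503 = 2.21 s.

2.21 s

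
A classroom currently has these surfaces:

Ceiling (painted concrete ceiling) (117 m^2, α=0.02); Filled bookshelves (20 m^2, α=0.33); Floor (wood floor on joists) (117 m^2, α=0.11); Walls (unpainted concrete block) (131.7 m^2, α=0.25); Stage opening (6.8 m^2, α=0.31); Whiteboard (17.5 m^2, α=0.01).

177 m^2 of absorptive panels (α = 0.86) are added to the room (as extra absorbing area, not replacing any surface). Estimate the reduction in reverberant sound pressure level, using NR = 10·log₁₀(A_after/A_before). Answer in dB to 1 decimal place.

A_before = Σ Sᵢαᵢ = 117×0.02 + 20×0.33 + 117×0.11 + 131.7×0.25 + 6.8×0.31 + 17.5×0.01 = 57.018 sabins.
Treatment contributes 177·0.86 = 152.220 sabins.
A_after = 57.018 + 152.220 = 209.238 sabins.
Reduction = 10 log₁₀(A_after/A_before) = 10 log₁₀(3.6697) = 5.6 dB.

5.6 dB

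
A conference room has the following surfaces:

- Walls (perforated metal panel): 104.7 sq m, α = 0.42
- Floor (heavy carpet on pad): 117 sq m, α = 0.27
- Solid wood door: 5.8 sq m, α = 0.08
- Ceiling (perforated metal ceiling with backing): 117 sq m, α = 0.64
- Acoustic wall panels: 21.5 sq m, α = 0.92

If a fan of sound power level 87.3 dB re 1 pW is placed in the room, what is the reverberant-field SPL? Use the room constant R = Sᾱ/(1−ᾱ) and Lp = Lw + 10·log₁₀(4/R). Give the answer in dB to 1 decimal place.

A = 170.688 sabins; S = 366.0 sq m.
ᾱ = 170.688/366.0 = 0.4664; R = Sᾱ/(1−ᾱ) = 170.688/(1−0.4664) = 319.880 sq m.
Lp = 87.3 + 10·log₁₀(4/319.880) = 87.3 + (-19.03) = 68.3 dB.

68.3 dB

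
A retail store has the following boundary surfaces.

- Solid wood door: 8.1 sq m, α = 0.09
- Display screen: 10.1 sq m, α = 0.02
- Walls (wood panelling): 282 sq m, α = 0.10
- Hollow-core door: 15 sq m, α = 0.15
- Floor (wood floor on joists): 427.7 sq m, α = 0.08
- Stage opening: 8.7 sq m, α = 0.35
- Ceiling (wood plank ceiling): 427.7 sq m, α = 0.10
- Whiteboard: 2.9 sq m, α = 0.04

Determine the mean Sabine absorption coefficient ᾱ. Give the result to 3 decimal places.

0.094

S = Σ Sᵢ = 8.1 + 10.1 + 282 + 15 + 427.7 + 8.7 + 427.7 + 2.9 = 1182.2 sq m.
Weighted sum Σ Sα = 111.528.
ᾱ = A/S = 0.094.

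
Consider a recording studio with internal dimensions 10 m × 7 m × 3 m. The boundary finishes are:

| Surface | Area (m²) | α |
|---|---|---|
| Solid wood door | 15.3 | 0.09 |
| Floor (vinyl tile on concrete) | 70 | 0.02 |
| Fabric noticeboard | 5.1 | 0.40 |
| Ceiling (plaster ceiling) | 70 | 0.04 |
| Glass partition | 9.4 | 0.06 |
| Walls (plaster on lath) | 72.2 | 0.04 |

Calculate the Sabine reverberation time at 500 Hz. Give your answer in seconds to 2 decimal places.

3.05 s

A = Σ Sᵢαᵢ = 15.3*0.09 + 70*0.02 + 5.1*0.40 + 70*0.04 + 9.4*0.06 + 72.2*0.04 = 11.069 sabins.
Room volume: 210 m³.
T = 0.161 V/A = 0.161·210/11.069 = 3.05 s.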